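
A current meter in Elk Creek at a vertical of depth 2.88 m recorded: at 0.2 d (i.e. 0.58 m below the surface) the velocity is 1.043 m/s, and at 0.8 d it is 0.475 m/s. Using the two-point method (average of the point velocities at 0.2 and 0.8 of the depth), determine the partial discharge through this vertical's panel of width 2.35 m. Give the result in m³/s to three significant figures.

v̄ = (1.043 + 0.475) / 2 = 0.7590 m/s
q = v̄ × d × w = 0.7590 × 2.88 × 2.35 = 5.137 m³/s

5.14 m³/s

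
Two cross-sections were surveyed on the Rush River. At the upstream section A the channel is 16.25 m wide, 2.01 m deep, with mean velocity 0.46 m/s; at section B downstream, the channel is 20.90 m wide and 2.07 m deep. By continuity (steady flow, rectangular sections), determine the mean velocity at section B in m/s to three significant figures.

Q = A₁V₁ = (16.25×2.01) × 0.46 = 15.02 m³/s
A₂ = 20.90 × 2.07 = 43.26 m²
V₂ = Q/A₂ = 15.02/43.26 = 0.3473 m/s

0.347 m/s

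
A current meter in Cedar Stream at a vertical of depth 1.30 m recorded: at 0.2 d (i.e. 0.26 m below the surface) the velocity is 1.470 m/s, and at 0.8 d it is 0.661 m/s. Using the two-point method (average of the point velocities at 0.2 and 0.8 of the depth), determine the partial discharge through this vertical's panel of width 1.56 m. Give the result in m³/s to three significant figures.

2.16 m³/s

v̄ = (1.470 + 0.661) / 2 = 1.066 m/s
q = v̄ × d × w = 1.066 × 1.30 × 1.56 = 2.161 m³/s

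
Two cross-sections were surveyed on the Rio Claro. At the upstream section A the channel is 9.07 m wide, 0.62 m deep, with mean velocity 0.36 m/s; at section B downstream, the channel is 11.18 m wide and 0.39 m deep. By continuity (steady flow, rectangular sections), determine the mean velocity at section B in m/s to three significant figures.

Q = A₁V₁ = (9.07×0.62) × 0.36 = 2.024 m³/s
A₂ = 11.18 × 0.39 = 4.360 m²
V₂ = Q/A₂ = 2.024/4.360 = 0.4643 m/s

0.464 m/s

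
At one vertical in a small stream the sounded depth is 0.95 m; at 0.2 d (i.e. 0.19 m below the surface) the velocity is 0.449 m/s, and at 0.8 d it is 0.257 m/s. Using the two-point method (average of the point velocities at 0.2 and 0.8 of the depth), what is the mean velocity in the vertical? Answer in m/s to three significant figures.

v̄ = (0.449 + 0.257) / 2 = 0.3530 m/s

0.353 m/s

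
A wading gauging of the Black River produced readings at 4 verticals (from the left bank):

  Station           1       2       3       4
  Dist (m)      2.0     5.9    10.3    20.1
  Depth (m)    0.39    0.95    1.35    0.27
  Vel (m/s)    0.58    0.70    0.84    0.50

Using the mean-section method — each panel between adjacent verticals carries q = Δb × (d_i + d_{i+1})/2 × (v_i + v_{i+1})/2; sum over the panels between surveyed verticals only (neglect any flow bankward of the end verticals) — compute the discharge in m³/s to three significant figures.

Panel 1-2: Δb = 3.9 m, d̄ = (0.39+0.95)/2 = 0.67, v̄ = (0.58+0.70)/2 = 0.64 → q = 3.9×0.67×0.64 = 1.672 m³/s
Panel 2-3: Δb = 4.4 m, d̄ = (0.95+1.35)/2 = 1.15, v̄ = (0.70+0.84)/2 = 0.77 → q = 4.4×1.15×0.77 = 3.896 m³/s
Panel 3-4: Δb = 9.8 m, d̄ = (1.35+0.27)/2 = 0.81, v̄ = (0.84+0.50)/2 = 0.67 → q = 9.8×0.81×0.67 = 5.318 m³/s
Q = Σ q = 10.89 m³/s

10.9 m³/s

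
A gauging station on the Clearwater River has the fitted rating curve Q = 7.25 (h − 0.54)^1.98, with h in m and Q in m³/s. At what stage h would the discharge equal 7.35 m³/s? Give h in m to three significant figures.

1.55 m

h − h₀ = (Q/C)^(1/b) = (7.35/7.25)^(1/1.98) = 1.007 m
h = 0.54 + 1.007 = 1.547 m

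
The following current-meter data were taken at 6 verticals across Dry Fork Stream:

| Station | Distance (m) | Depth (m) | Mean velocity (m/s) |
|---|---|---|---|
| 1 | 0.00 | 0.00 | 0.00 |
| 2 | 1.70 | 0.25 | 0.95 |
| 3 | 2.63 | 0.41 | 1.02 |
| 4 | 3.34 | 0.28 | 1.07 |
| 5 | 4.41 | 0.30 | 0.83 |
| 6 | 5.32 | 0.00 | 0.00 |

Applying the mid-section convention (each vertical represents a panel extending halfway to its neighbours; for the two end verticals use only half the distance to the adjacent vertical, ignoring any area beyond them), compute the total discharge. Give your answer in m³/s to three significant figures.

1.17 m³/s

w_2 = (2.63 − 0.00)/2 = 1.315 m; q_2 = 0.95 × 0.25 × 1.315 = 0.3123 m³/s
w_3 = (3.34 − 1.70)/2 = 0.82 m; q_3 = 1.02 × 0.41 × 0.82 = 0.3429 m³/s
w_4 = (4.41 − 2.63)/2 = 0.89 m; q_4 = 1.07 × 0.28 × 0.89 = 0.2666 m³/s
w_5 = (5.32 − 3.34)/2 = 0.99 m; q_5 = 0.83 × 0.30 × 0.99 = 0.2465 m³/s
Stations 1, 6 contribute zero (depth or velocity is 0).
Q = Σ qᵢ = 1.168 m³/s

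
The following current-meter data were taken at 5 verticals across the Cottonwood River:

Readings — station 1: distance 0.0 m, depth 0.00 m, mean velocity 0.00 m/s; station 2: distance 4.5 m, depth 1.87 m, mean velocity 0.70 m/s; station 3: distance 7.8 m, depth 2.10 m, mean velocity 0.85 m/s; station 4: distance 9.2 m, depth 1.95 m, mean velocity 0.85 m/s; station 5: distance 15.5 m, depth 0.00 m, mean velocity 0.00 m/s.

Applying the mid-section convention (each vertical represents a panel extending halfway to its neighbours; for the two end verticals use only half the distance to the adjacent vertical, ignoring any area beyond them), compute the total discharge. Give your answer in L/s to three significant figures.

w_2 = (7.8 − 0.0)/2 = 3.9 m; q_2 = 0.70 × 1.87 × 3.9 = 5.105 m³/s
w_3 = (9.2 − 4.5)/2 = 2.35 m; q_3 = 0.85 × 2.10 × 2.35 = 4.195 m³/s
w_4 = (15.5 − 7.8)/2 = 3.85 m; q_4 = 0.85 × 1.95 × 3.85 = 6.381 m³/s
Stations 1, 5 contribute zero (depth or velocity is 0).
Q = Σ qᵢ = 15.68 m³/s
= 15.68 × 1000 = 15680 L/s

15700 L/s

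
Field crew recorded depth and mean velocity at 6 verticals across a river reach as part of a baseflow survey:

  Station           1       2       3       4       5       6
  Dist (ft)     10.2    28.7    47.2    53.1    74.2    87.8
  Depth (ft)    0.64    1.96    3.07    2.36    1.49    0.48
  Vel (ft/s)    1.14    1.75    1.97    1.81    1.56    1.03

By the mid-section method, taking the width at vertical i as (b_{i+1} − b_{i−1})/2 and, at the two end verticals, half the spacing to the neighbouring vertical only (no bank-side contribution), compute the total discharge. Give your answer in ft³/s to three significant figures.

w_1 = (28.7 − 10.2)/2 = 9.25 ft; q_1 = 1.14 × 0.64 × 9.25 = 6.749 ft³/s
w_2 = (47.2 − 10.2)/2 = 18.5 ft; q_2 = 1.75 × 1.96 × 18.5 = 63.46 ft³/s
w_3 = (53.1 − 28.7)/2 = 12.2 ft; q_3 = 1.97 × 3.07 × 12.2 = 73.78 ft³/s
w_4 = (74.2 − 47.2)/2 = 13.5 ft; q_4 = 1.81 × 2.36 × 13.5 = 57.67 ft³/s
w_5 = (87.8 − 53.1)/2 = 17.35 ft; q_5 = 1.56 × 1.49 × 17.35 = 40.33 ft³/s
w_6 = (87.8 − 74.2)/2 = 6.8 ft; q_6 = 1.03 × 0.48 × 6.8 = 3.362 ft³/s
Q = Σ qᵢ = 245.3 ft³/s

245 ft³/s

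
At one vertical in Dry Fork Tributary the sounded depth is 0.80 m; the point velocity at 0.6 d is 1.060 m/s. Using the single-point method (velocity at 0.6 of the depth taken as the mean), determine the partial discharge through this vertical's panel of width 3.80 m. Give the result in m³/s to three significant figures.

3.22 m³/s

v̄ = v₀.₆ = 1.060 m/s
q = v̄ × d × w = 1.060 × 0.80 × 3.80 = 3.222 m³/s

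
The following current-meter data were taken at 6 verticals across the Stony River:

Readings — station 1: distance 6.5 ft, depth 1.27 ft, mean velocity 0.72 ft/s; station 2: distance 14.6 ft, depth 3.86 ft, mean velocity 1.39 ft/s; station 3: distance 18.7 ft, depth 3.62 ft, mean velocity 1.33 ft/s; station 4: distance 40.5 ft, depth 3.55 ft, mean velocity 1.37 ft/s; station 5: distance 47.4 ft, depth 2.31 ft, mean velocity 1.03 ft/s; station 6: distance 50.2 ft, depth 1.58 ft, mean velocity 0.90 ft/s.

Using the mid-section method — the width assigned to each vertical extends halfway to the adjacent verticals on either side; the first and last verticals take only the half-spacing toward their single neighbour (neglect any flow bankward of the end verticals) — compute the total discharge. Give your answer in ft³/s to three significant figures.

w_1 = (14.6 − 6.5)/2 = 4.05 ft; q_1 = 0.72 × 1.27 × 4.05 = 3.703 ft³/s
w_2 = (18.7 − 6.5)/2 = 6.1 ft; q_2 = 1.39 × 3.86 × 6.1 = 32.73 ft³/s
w_3 = (40.5 − 14.6)/2 = 12.95 ft; q_3 = 1.33 × 3.62 × 12.95 = 62.35 ft³/s
w_4 = (47.4 − 18.7)/2 = 14.35 ft; q_4 = 1.37 × 3.55 × 14.35 = 69.79 ft³/s
w_5 = (50.2 − 40.5)/2 = 4.85 ft; q_5 = 1.03 × 2.31 × 4.85 = 11.54 ft³/s
w_6 = (50.2 − 47.4)/2 = 1.4 ft; q_6 = 0.90 × 1.58 × 1.4 = 1.991 ft³/s
Q = Σ qᵢ = 182.1 ft³/s

182 ft³/s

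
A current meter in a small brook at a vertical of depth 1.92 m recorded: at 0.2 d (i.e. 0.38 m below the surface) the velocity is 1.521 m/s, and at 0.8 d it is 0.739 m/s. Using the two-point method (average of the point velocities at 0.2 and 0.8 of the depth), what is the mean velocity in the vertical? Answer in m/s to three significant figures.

1.13 m/s

v̄ = (1.521 + 0.739) / 2 = 1.130 m/s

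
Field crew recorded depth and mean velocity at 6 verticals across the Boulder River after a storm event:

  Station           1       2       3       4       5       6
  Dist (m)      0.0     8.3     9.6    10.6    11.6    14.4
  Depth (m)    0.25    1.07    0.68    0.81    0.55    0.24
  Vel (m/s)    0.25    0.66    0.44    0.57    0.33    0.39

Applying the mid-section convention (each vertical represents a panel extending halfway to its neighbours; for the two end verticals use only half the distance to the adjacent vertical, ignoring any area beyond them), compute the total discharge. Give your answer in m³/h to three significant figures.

17800 m³/h

w_1 = (8.3 − 0.0)/2 = 4.15 m; q_1 = 0.25 × 0.25 × 4.15 = 0.2594 m³/s
w_2 = (9.6 − 0.0)/2 = 4.8 m; q_2 = 0.66 × 1.07 × 4.8 = 3.390 m³/s
w_3 = (10.6 − 8.3)/2 = 1.15 m; q_3 = 0.44 × 0.68 × 1.15 = 0.3441 m³/s
w_4 = (11.6 − 9.6)/2 = 1 m; q_4 = 0.57 × 0.81 × 1 = 0.4617 m³/s
w_5 = (14.4 − 10.6)/2 = 1.9 m; q_5 = 0.33 × 0.55 × 1.9 = 0.3449 m³/s
w_6 = (14.4 − 11.6)/2 = 1.4 m; q_6 = 0.39 × 0.24 × 1.4 = 0.1310 m³/s
Q = Σ qᵢ = 4.931 m³/s
= 4.931 × 3600 = 17750 m³/h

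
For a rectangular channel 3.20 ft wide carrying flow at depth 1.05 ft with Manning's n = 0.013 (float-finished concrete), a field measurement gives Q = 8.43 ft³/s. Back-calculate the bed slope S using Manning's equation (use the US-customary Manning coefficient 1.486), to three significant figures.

A = b·y = 3.20 × 1.05 = 3.360 ft²
P = b + 2y = 3.20 + 2×1.05 = 5.300 ft
R = A/P = 3.360/5.300 = 0.6340 ft
S = (Q·n / (1.486·A·R^(2/3)))² = (8.43×0.013 / (1.486×3.360×0.7380))² = 0.0008846

0.000885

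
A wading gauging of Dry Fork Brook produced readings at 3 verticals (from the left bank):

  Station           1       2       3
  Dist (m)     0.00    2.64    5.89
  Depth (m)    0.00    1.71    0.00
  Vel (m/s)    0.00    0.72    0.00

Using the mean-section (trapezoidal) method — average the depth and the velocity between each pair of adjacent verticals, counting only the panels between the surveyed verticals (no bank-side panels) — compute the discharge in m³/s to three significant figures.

1.81 m³/s

Panel 1-2: Δb = 2.64 m, d̄ = (0.00+1.71)/2 = 0.855, v̄ = (0.00+0.72)/2 = 0.36 → q = 2.64×0.855×0.36 = 0.8126 m³/s
Panel 2-3: Δb = 3.25 m, d̄ = (1.71+0.00)/2 = 0.855, v̄ = (0.72+0.00)/2 = 0.36 → q = 3.25×0.855×0.36 = 1.000 m³/s
Q = Σ q = 1.813 m³/s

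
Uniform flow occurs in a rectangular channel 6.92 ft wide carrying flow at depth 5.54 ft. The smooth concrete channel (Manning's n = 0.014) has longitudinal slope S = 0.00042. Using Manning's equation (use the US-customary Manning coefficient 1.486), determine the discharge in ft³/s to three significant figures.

138 ft³/s

A = b·y = 6.92 × 5.54 = 38.34 ft²
P = b + 2y = 6.92 + 2×5.54 = 18.00 ft
R = A/P = 38.34/18.00 = 2.130 ft
Q = (1.486/n)·A·R^(2/3)·S^(1/2) = (1.486/0.014) × 38.34 × 2.130^(2/3) × 0.00042^(1/2) = 138.0 ft³/s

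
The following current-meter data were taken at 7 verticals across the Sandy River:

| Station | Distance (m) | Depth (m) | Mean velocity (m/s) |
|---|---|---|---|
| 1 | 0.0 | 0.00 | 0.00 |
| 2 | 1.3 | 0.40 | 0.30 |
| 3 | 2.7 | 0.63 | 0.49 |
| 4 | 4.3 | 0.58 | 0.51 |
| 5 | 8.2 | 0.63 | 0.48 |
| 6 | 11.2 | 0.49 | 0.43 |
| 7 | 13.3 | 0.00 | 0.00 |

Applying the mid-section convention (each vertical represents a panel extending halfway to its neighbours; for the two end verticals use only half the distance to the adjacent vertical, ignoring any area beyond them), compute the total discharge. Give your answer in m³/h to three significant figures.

w_2 = (2.7 − 0.0)/2 = 1.35 m; q_2 = 0.30 × 0.40 × 1.35 = 0.1620 m³/s
w_3 = (4.3 − 1.3)/2 = 1.5 m; q_3 = 0.49 × 0.63 × 1.5 = 0.4631 m³/s
w_4 = (8.2 − 2.7)/2 = 2.75 m; q_4 = 0.51 × 0.58 × 2.75 = 0.8135 m³/s
w_5 = (11.2 − 4.3)/2 = 3.45 m; q_5 = 0.48 × 0.63 × 3.45 = 1.043 m³/s
w_6 = (13.3 − 8.2)/2 = 2.55 m; q_6 = 0.43 × 0.49 × 2.55 = 0.5373 m³/s
Stations 1, 7 contribute zero (depth or velocity is 0).
Q = Σ qᵢ = 3.019 m³/s
= 3.019 × 3600 = 10870 m³/h

10900 m³/h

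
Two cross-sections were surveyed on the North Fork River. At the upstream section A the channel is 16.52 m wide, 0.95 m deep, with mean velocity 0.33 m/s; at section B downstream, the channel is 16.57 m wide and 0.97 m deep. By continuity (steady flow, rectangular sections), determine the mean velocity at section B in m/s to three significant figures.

0.322 m/s

Q = A₁V₁ = (16.52×0.95) × 0.33 = 5.179 m³/s
A₂ = 16.57 × 0.97 = 16.07 m²
V₂ = Q/A₂ = 5.179/16.07 = 0.3222 m/s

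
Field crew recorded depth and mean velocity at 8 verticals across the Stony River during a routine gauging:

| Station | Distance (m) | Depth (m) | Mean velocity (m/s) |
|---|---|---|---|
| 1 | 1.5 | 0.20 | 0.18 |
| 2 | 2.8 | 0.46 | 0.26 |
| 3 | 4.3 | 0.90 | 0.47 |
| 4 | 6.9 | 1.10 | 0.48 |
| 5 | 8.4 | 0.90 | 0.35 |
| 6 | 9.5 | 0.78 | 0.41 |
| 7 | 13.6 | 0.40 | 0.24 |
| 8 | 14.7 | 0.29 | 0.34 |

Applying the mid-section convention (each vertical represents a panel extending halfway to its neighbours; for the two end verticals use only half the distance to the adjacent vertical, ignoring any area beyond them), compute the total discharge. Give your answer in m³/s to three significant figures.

3.69 m³/s

w_1 = (2.8 − 1.5)/2 = 0.65 m; q_1 = 0.18 × 0.20 × 0.65 = 0.02340 m³/s
w_2 = (4.3 − 1.5)/2 = 1.4 m; q_2 = 0.26 × 0.46 × 1.4 = 0.1674 m³/s
w_3 = (6.9 − 2.8)/2 = 2.05 m; q_3 = 0.47 × 0.90 × 2.05 = 0.8672 m³/s
w_4 = (8.4 − 4.3)/2 = 2.05 m; q_4 = 0.48 × 1.10 × 2.05 = 1.082 m³/s
w_5 = (9.5 − 6.9)/2 = 1.3 m; q_5 = 0.35 × 0.90 × 1.3 = 0.4095 m³/s
w_6 = (13.6 − 8.4)/2 = 2.6 m; q_6 = 0.41 × 0.78 × 2.6 = 0.8315 m³/s
w_7 = (14.7 − 9.5)/2 = 2.6 m; q_7 = 0.24 × 0.40 × 2.6 = 0.2496 m³/s
w_8 = (14.7 − 13.6)/2 = 0.55 m; q_8 = 0.34 × 0.29 × 0.55 = 0.05423 m³/s
Q = Σ qᵢ = 3.685 m³/s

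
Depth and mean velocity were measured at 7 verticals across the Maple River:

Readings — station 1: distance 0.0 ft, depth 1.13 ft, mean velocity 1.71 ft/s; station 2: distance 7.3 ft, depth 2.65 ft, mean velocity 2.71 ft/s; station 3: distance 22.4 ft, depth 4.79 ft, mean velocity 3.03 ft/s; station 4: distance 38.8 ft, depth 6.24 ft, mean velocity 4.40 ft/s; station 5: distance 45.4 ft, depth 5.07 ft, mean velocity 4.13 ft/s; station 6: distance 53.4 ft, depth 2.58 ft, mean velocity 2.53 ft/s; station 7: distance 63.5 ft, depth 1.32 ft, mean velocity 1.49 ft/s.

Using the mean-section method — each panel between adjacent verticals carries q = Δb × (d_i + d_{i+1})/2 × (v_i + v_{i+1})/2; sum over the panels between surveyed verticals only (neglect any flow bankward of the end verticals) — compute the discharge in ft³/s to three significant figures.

Panel 1-2: Δb = 7.3 ft, d̄ = (1.13+2.65)/2 = 1.89, v̄ = (1.71+2.71)/2 = 2.21 → q = 7.3×1.89×2.21 = 30.49 ft³/s
Panel 2-3: Δb = 15.1 ft, d̄ = (2.65+4.79)/2 = 3.72, v̄ = (2.71+3.03)/2 = 2.87 → q = 15.1×3.72×2.87 = 161.2 ft³/s
Panel 3-4: Δb = 16.4 ft, d̄ = (4.79+6.24)/2 = 5.515, v̄ = (3.03+4.40)/2 = 3.715 → q = 16.4×5.515×3.715 = 336.0 ft³/s
Panel 4-5: Δb = 6.6 ft, d̄ = (6.24+5.07)/2 = 5.655, v̄ = (4.40+4.13)/2 = 4.265 → q = 6.6×5.655×4.265 = 159.2 ft³/s
Panel 5-6: Δb = 8 ft, d̄ = (5.07+2.58)/2 = 3.825, v̄ = (4.13+2.53)/2 = 3.33 → q = 8×3.825×3.33 = 101.9 ft³/s
Panel 6-7: Δb = 10.1 ft, d̄ = (2.58+1.32)/2 = 1.95, v̄ = (2.53+1.49)/2 = 2.01 → q = 10.1×1.95×2.01 = 39.59 ft³/s
Q = Σ q = 828.4 ft³/s

828 ft³/s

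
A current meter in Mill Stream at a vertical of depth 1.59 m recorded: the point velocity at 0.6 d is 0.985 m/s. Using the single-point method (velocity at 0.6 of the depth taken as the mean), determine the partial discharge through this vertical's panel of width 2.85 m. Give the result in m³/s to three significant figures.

v̄ = v₀.₆ = 0.985 m/s
q = v̄ × d × w = 0.9850 × 1.59 × 2.85 = 4.464 m³/s

4.46 m³/s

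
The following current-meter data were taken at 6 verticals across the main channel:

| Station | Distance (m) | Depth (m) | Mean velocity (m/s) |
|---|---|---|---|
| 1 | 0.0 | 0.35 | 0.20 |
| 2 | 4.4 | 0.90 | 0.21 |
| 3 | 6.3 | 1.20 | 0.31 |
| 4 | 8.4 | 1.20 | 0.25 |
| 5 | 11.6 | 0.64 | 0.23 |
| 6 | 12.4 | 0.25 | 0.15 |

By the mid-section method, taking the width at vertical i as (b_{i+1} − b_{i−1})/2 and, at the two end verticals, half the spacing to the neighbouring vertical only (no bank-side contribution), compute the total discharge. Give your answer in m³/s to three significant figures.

2.60 m³/s

w_1 = (4.4 − 0.0)/2 = 2.2 m; q_1 = 0.20 × 0.35 × 2.2 = 0.1540 m³/s
w_2 = (6.3 − 0.0)/2 = 3.15 m; q_2 = 0.21 × 0.90 × 3.15 = 0.5954 m³/s
w_3 = (8.4 − 4.4)/2 = 2 m; q_3 = 0.31 × 1.20 × 2 = 0.7440 m³/s
w_4 = (11.6 − 6.3)/2 = 2.65 m; q_4 = 0.25 × 1.20 × 2.65 = 0.7950 m³/s
w_5 = (12.4 − 8.4)/2 = 2 m; q_5 = 0.23 × 0.64 × 2 = 0.2944 m³/s
w_6 = (12.4 − 11.6)/2 = 0.4 m; q_6 = 0.15 × 0.25 × 0.4 = 0.01500 m³/s
Q = Σ qᵢ = 2.598 m³/s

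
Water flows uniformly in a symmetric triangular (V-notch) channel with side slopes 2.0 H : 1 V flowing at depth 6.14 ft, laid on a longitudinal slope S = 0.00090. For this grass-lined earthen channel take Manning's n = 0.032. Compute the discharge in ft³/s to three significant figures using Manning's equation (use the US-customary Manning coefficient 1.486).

206 ft³/s

A = z·y² = 2.0×6.14² = 75.40 ft²
P = 2y√(1+z²) = 2×6.14×√(1+2.0²) = 27.46 ft
R = A/P = 75.40/27.46 = 2.746 ft
Q = (1.486/n)·A·R^(2/3)·S^(1/2) = (1.486/0.032) × 75.40 × 2.746^(2/3) × 0.00090^(1/2) = 206.0 ft³/s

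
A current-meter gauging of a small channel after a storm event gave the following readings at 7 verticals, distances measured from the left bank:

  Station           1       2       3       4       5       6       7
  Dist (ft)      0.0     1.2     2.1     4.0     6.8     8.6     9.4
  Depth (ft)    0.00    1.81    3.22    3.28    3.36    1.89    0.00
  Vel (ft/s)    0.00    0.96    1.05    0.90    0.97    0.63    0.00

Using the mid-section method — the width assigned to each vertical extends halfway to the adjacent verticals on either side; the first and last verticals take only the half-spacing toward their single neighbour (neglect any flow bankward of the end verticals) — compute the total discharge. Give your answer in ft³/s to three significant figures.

22.5 ft³/s

w_2 = (2.1 − 0.0)/2 = 1.05 ft; q_2 = 0.96 × 1.81 × 1.05 = 1.824 ft³/s
w_3 = (4.0 − 1.2)/2 = 1.4 ft; q_3 = 1.05 × 3.22 × 1.4 = 4.733 ft³/s
w_4 = (6.8 − 2.1)/2 = 2.35 ft; q_4 = 0.90 × 3.28 × 2.35 = 6.937 ft³/s
w_5 = (8.6 − 4.0)/2 = 2.3 ft; q_5 = 0.97 × 3.36 × 2.3 = 7.496 ft³/s
w_6 = (9.4 − 6.8)/2 = 1.3 ft; q_6 = 0.63 × 1.89 × 1.3 = 1.548 ft³/s
Stations 1, 7 contribute zero (depth or velocity is 0).
Q = Σ qᵢ = 22.54 ft³/s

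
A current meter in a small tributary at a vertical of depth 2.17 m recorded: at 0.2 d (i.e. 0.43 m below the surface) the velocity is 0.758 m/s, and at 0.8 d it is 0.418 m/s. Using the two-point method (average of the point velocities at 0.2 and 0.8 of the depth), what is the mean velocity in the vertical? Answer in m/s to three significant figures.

v̄ = (0.758 + 0.418) / 2 = 0.5880 m/s

0.588 m/s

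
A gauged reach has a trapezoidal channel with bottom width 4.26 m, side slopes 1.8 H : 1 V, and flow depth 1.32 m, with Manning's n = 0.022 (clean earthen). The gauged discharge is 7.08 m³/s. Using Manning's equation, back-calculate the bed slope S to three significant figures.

0.000362

A = (b + z·y)·y = (4.26 + 1.8×1.32)×1.32 = 8.760 m²
P = b + 2y√(1+z²) = 4.26 + 2×1.32×√(1+1.8²) = 9.696 m
R = A/P = 8.760/9.696 = 0.9034 m
S = (Q·n / (1·A·R^(2/3)))² = (7.08×0.022 / (1×8.760×0.9345))² = 0.0003621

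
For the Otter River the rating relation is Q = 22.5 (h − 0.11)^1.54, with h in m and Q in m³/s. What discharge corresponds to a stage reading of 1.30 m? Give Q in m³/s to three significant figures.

Q = 22.5 × (1.30 − 0.11)^1.54 = 22.5 × 1.19^1.54 = 29.41 m³/s

29.4 m³/s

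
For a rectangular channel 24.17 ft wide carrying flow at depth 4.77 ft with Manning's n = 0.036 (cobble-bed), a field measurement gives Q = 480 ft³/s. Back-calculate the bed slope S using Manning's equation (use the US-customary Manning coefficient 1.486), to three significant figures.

A = b·y = 24.17 × 4.77 = 115.3 ft²
P = b + 2y = 24.17 + 2×4.77 = 33.71 ft
R = A/P = 115.3/33.71 = 3.420 ft
S = (Q·n / (1.486·A·R^(2/3)))² = (480×0.036 / (1.486×115.3×2.270))² = 0.001974

0.00197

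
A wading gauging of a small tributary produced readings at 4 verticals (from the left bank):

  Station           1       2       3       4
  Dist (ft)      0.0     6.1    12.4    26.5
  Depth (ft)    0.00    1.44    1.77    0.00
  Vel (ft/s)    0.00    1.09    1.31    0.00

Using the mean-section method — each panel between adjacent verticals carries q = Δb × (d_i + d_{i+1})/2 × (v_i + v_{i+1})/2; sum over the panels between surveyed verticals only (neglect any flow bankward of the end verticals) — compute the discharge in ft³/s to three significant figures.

22.7 ft³/s

Panel 1-2: Δb = 6.1 ft, d̄ = (0.00+1.44)/2 = 0.72, v̄ = (0.00+1.09)/2 = 0.545 → q = 6.1×0.72×0.545 = 2.394 ft³/s
Panel 2-3: Δb = 6.3 ft, d̄ = (1.44+1.77)/2 = 1.605, v̄ = (1.09+1.31)/2 = 1.2 → q = 6.3×1.605×1.2 = 12.13 ft³/s
Panel 3-4: Δb = 14.1 ft, d̄ = (1.77+0.00)/2 = 0.885, v̄ = (1.31+0.00)/2 = 0.655 → q = 14.1×0.885×0.655 = 8.173 ft³/s
Q = Σ q = 22.70 ft³/s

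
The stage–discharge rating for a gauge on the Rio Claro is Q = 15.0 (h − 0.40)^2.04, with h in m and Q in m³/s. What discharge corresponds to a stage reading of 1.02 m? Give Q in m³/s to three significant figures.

5.66 m³/s

Q = 15.0 × (1.02 − 0.40)^2.04 = 15.0 × 0.62^2.04 = 5.657 m³/s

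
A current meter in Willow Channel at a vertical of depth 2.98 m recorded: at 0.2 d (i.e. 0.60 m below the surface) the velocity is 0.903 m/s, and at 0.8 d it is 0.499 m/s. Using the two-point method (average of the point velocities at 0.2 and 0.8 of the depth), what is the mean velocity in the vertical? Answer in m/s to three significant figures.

0.701 m/s

v̄ = (0.903 + 0.499) / 2 = 0.7010 m/s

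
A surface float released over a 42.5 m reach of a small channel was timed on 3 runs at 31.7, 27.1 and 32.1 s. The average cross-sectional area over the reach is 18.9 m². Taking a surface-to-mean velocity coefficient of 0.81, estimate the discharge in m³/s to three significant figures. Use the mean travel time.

21.5 m³/s

t̄ = (31.7 + 27.1 + 32.1) / 3 = 30.3 s
v_surface = L / t̄ = 42.5 / 30.3 = 1.403 m/s
v_mean = 0.81 × 1.403 = 1.136 m/s
Q = A × v_mean = 18.9 × 1.136 = 21.47 m³/s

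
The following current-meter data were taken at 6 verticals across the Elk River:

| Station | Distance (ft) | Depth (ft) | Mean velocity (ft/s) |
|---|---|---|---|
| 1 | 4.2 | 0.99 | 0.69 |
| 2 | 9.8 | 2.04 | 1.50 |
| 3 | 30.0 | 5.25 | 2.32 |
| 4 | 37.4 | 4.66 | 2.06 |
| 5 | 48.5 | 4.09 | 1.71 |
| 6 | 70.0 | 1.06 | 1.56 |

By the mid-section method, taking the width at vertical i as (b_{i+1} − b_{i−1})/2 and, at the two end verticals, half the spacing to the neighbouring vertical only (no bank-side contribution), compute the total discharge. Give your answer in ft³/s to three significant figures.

430 ft³/s

w_1 = (9.8 − 4.2)/2 = 2.8 ft; q_1 = 0.69 × 0.99 × 2.8 = 1.913 ft³/s
w_2 = (30.0 − 4.2)/2 = 12.9 ft; q_2 = 1.50 × 2.04 × 12.9 = 39.47 ft³/s
w_3 = (37.4 − 9.8)/2 = 13.8 ft; q_3 = 2.32 × 5.25 × 13.8 = 168.1 ft³/s
w_4 = (48.5 − 30.0)/2 = 9.25 ft; q_4 = 2.06 × 4.66 × 9.25 = 88.80 ft³/s
w_5 = (70.0 − 37.4)/2 = 16.3 ft; q_5 = 1.71 × 4.09 × 16.3 = 114.0 ft³/s
w_6 = (70.0 − 48.5)/2 = 10.75 ft; q_6 = 1.56 × 1.06 × 10.75 = 17.78 ft³/s
Q = Σ qᵢ = 430.0 ft³/s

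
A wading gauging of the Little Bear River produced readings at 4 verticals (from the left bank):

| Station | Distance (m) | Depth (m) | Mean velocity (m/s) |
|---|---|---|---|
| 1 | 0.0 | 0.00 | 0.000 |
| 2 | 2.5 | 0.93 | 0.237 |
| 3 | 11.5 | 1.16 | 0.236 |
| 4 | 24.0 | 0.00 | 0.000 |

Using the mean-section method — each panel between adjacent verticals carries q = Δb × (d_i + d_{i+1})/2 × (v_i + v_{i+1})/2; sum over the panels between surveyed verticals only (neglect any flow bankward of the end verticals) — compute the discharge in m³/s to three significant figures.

3.22 m³/s

Panel 1-2: Δb = 2.5 m, d̄ = (0.00+0.93)/2 = 0.465, v̄ = (0.000+0.237)/2 = 0.1185 → q = 2.5×0.465×0.1185 = 0.1378 m³/s
Panel 2-3: Δb = 9 m, d̄ = (0.93+1.16)/2 = 1.045, v̄ = (0.237+0.236)/2 = 0.2365 → q = 9×1.045×0.2365 = 2.224 m³/s
Panel 3-4: Δb = 12.5 m, d̄ = (1.16+0.00)/2 = 0.58, v̄ = (0.236+0.000)/2 = 0.118 → q = 12.5×0.58×0.118 = 0.8555 m³/s
Q = Σ q = 3.218 m³/s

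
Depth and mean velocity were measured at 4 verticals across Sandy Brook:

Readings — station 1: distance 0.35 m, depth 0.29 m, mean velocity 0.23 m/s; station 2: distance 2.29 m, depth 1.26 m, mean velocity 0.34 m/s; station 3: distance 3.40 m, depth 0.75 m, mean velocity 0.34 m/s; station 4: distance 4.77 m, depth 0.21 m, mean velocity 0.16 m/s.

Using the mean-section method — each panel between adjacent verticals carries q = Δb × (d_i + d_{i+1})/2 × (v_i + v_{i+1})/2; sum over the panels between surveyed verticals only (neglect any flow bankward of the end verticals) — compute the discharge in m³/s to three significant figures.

0.972 m³/s

Panel 1-2: Δb = 1.94 m, d̄ = (0.29+1.26)/2 = 0.775, v̄ = (0.23+0.34)/2 = 0.285 → q = 1.94×0.775×0.285 = 0.4285 m³/s
Panel 2-3: Δb = 1.11 m, d̄ = (1.26+0.75)/2 = 1.005, v̄ = (0.34+0.34)/2 = 0.34 → q = 1.11×1.005×0.34 = 0.3793 m³/s
Panel 3-4: Δb = 1.37 m, d̄ = (0.75+0.21)/2 = 0.48, v̄ = (0.34+0.16)/2 = 0.25 → q = 1.37×0.48×0.25 = 0.1644 m³/s
Q = Σ q = 0.9722 m³/s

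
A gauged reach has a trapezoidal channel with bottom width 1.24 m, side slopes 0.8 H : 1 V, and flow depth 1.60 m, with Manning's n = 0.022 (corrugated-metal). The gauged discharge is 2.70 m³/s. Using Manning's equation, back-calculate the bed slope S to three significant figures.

A = (b + z·y)·y = (1.24 + 0.8×1.60)×1.60 = 4.032 m²
P = b + 2y√(1+z²) = 1.24 + 2×1.60×√(1+0.8²) = 5.338 m
R = A/P = 4.032/5.338 = 0.7553 m
S = (Q·n / (1·A·R^(2/3)))² = (2.70×0.022 / (1×4.032×0.8294))² = 0.0003155

0.000316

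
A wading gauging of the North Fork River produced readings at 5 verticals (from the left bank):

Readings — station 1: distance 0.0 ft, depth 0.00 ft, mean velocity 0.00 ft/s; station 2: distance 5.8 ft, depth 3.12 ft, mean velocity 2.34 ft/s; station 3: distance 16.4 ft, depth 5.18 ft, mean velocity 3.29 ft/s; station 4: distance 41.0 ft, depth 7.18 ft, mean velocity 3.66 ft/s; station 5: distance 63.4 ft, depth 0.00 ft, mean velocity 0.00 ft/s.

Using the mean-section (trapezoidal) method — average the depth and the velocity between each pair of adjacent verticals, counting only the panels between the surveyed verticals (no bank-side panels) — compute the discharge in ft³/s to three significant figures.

Panel 1-2: Δb = 5.8 ft, d̄ = (0.00+3.12)/2 = 1.56, v̄ = (0.00+2.34)/2 = 1.17 → q = 5.8×1.56×1.17 = 10.59 ft³/s
Panel 2-3: Δb = 10.6 ft, d̄ = (3.12+5.18)/2 = 4.15, v̄ = (2.34+3.29)/2 = 2.815 → q = 10.6×4.15×2.815 = 123.8 ft³/s
Panel 3-4: Δb = 24.6 ft, d̄ = (5.18+7.18)/2 = 6.18, v̄ = (3.29+3.66)/2 = 3.475 → q = 24.6×6.18×3.475 = 528.3 ft³/s
Panel 4-5: Δb = 22.4 ft, d̄ = (7.18+0.00)/2 = 3.59, v̄ = (3.66+0.00)/2 = 1.83 → q = 22.4×3.59×1.83 = 147.2 ft³/s
Q = Σ q = 809.9 ft³/s

810 ft³/s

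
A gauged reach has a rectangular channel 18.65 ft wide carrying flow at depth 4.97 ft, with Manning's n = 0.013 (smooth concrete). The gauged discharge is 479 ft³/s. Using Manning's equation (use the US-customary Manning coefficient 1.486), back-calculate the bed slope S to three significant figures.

0.000426

A = b·y = 18.65 × 4.97 = 92.69 ft²
P = b + 2y = 18.65 + 2×4.97 = 28.59 ft
R = A/P = 92.69/28.59 = 3.242 ft
S = (Q·n / (1.486·A·R^(2/3)))² = (479×0.013 / (1.486×92.69×2.191))² = 0.0004259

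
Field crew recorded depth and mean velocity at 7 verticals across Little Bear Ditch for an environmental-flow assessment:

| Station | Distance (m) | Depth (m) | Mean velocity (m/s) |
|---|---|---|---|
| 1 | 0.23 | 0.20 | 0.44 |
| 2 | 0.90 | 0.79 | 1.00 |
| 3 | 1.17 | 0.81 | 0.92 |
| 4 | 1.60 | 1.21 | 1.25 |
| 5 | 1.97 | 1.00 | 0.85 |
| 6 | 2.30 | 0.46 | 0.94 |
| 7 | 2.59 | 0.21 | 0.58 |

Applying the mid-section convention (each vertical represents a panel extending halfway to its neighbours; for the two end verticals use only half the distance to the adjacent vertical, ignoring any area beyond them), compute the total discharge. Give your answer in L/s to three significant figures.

w_1 = (0.90 − 0.23)/2 = 0.335 m; q_1 = 0.44 × 0.20 × 0.335 = 0.02948 m³/s
w_2 = (1.17 − 0.23)/2 = 0.47 m; q_2 = 1.00 × 0.79 × 0.47 = 0.3713 m³/s
w_3 = (1.60 − 0.90)/2 = 0.35 m; q_3 = 0.92 × 0.81 × 0.35 = 0.2608 m³/s
w_4 = (1.97 − 1.17)/2 = 0.4 m; q_4 = 1.25 × 1.21 × 0.4 = 0.6050 m³/s
w_5 = (2.30 − 1.60)/2 = 0.35 m; q_5 = 0.85 × 1.00 × 0.35 = 0.2975 m³/s
w_6 = (2.59 − 1.97)/2 = 0.31 m; q_6 = 0.94 × 0.46 × 0.31 = 0.1340 m³/s
w_7 = (2.59 − 2.30)/2 = 0.145 m; q_7 = 0.58 × 0.21 × 0.145 = 0.01766 m³/s
Q = Σ qᵢ = 1.716 m³/s
= 1.716 × 1000 = 1716 L/s

1720 L/s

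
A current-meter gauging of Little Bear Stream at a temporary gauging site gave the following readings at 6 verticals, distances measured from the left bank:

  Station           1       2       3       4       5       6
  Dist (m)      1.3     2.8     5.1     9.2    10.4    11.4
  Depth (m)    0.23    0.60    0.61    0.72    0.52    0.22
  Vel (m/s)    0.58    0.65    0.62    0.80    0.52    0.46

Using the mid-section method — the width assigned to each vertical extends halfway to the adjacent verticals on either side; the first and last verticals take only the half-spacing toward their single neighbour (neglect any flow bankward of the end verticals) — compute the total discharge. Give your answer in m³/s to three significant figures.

w_1 = (2.8 − 1.3)/2 = 0.75 m; q_1 = 0.58 × 0.23 × 0.75 = 0.1001 m³/s
w_2 = (5.1 − 1.3)/2 = 1.9 m; q_2 = 0.65 × 0.60 × 1.9 = 0.7410 m³/s
w_3 = (9.2 − 2.8)/2 = 3.2 m; q_3 = 0.62 × 0.61 × 3.2 = 1.210 m³/s
w_4 = (10.4 − 5.1)/2 = 2.65 m; q_4 = 0.80 × 0.72 × 2.65 = 1.526 m³/s
w_5 = (11.4 − 9.2)/2 = 1.1 m; q_5 = 0.52 × 0.52 × 1.1 = 0.2974 m³/s
w_6 = (11.4 − 10.4)/2 = 0.5 m; q_6 = 0.46 × 0.22 × 0.5 = 0.05060 m³/s
Q = Σ qᵢ = 3.926 m³/s

3.93 m³/s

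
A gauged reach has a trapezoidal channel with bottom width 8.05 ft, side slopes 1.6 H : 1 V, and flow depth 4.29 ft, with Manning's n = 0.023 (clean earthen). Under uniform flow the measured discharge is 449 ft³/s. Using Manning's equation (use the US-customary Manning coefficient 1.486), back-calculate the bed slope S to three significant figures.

A = (b + z·y)·y = (8.05 + 1.6×4.29)×4.29 = 63.98 ft²
P = b + 2y√(1+z²) = 8.05 + 2×4.29×√(1+1.6²) = 24.24 ft
R = A/P = 63.98/24.24 = 2.640 ft
S = (Q·n / (1.486·A·R^(2/3)))² = (449×0.023 / (1.486×63.98×1.910))² = 0.003234

0.00323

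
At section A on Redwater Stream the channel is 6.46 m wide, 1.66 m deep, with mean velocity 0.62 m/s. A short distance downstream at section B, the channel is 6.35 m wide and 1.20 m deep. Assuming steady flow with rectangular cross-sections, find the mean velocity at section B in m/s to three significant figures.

Q = A₁V₁ = (6.46×1.66) × 0.62 = 6.649 m³/s
A₂ = 6.35 × 1.20 = 7.620 m²
V₂ = Q/A₂ = 6.649/7.620 = 0.8725 m/s

0.873 m/s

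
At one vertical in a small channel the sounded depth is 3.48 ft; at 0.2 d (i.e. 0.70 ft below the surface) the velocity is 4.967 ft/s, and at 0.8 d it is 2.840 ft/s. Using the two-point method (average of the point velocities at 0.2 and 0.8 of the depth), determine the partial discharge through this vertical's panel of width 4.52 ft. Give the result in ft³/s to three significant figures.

61.4 ft³/s

v̄ = (4.967 + 2.840) / 2 = 3.904 ft/s
q = v̄ × d × w = 3.904 × 3.48 × 4.52 = 61.40 ft³/s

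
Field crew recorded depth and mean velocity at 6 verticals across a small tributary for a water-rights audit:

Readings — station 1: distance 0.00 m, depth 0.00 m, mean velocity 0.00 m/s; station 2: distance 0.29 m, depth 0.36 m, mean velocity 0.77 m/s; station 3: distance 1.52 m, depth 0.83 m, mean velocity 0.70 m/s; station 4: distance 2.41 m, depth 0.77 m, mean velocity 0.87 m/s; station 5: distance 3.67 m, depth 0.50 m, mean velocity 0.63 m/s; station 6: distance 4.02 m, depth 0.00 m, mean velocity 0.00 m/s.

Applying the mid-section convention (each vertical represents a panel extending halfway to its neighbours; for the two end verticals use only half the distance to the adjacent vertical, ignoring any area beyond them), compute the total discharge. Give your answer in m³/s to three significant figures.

1.80 m³/s

w_2 = (1.52 − 0.00)/2 = 0.76 m; q_2 = 0.77 × 0.36 × 0.76 = 0.2107 m³/s
w_3 = (2.41 − 0.29)/2 = 1.06 m; q_3 = 0.70 × 0.83 × 1.06 = 0.6159 m³/s
w_4 = (3.67 − 1.52)/2 = 1.075 m; q_4 = 0.87 × 0.77 × 1.075 = 0.7201 m³/s
w_5 = (4.02 − 2.41)/2 = 0.805 m; q_5 = 0.63 × 0.50 × 0.805 = 0.2536 m³/s
Stations 1, 6 contribute zero (depth or velocity is 0).
Q = Σ qᵢ = 1.800 m³/s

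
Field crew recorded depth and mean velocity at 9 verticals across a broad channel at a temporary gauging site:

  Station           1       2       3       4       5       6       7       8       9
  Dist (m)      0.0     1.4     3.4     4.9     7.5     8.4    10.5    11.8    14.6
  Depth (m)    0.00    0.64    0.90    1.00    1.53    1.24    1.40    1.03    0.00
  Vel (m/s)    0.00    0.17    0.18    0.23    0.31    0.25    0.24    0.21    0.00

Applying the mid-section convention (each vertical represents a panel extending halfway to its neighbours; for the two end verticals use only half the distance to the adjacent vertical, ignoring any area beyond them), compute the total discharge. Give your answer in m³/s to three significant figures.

3.25 m³/s

w_2 = (3.4 − 0.0)/2 = 1.7 m; q_2 = 0.17 × 0.64 × 1.7 = 0.1850 m³/s
w_3 = (4.9 − 1.4)/2 = 1.75 m; q_3 = 0.18 × 0.90 × 1.75 = 0.2835 m³/s
w_4 = (7.5 − 3.4)/2 = 2.05 m; q_4 = 0.23 × 1.00 × 2.05 = 0.4715 m³/s
w_5 = (8.4 − 4.9)/2 = 1.75 m; q_5 = 0.31 × 1.53 × 1.75 = 0.8300 m³/s
w_6 = (10.5 − 7.5)/2 = 1.5 m; q_6 = 0.25 × 1.24 × 1.5 = 0.4650 m³/s
w_7 = (11.8 − 8.4)/2 = 1.7 m; q_7 = 0.24 × 1.40 × 1.7 = 0.5712 m³/s
w_8 = (14.6 − 10.5)/2 = 2.05 m; q_8 = 0.21 × 1.03 × 2.05 = 0.4434 m³/s
Stations 1, 9 contribute zero (depth or velocity is 0).
Q = Σ qᵢ = 3.250 m³/s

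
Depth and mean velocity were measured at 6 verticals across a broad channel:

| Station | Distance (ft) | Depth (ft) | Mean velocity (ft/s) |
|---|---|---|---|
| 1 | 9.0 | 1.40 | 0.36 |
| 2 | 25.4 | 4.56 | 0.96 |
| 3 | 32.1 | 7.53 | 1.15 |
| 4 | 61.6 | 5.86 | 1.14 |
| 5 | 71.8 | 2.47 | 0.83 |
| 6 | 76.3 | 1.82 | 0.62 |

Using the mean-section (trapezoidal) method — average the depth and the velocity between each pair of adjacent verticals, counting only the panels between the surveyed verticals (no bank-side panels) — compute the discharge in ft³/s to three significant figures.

350 ft³/s

Panel 1-2: Δb = 16.4 ft, d̄ = (1.40+4.56)/2 = 2.98, v̄ = (0.36+0.96)/2 = 0.66 → q = 16.4×2.98×0.66 = 32.26 ft³/s
Panel 2-3: Δb = 6.7 ft, d̄ = (4.56+7.53)/2 = 6.045, v̄ = (0.96+1.15)/2 = 1.055 → q = 6.7×6.045×1.055 = 42.73 ft³/s
Panel 3-4: Δb = 29.5 ft, d̄ = (7.53+5.86)/2 = 6.695, v̄ = (1.15+1.14)/2 = 1.145 → q = 29.5×6.695×1.145 = 226.1 ft³/s
Panel 4-5: Δb = 10.2 ft, d̄ = (5.86+2.47)/2 = 4.165, v̄ = (1.14+0.83)/2 = 0.985 → q = 10.2×4.165×0.985 = 41.85 ft³/s
Panel 5-6: Δb = 4.5 ft, d̄ = (2.47+1.82)/2 = 2.145, v̄ = (0.83+0.62)/2 = 0.725 → q = 4.5×2.145×0.725 = 6.998 ft³/s
Q = Σ q = 350.0 ft³/s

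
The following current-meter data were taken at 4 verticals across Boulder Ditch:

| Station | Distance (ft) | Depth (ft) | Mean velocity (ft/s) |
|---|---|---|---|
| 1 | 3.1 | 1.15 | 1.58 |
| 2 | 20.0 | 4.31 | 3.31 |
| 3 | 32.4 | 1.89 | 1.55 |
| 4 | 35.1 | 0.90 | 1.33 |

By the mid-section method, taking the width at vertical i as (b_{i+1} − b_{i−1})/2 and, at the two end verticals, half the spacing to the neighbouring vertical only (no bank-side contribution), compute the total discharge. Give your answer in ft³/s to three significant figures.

248 ft³/s

w_1 = (20.0 − 3.1)/2 = 8.45 ft; q_1 = 1.58 × 1.15 × 8.45 = 15.35 ft³/s
w_2 = (32.4 − 3.1)/2 = 14.65 ft; q_2 = 3.31 × 4.31 × 14.65 = 209.0 ft³/s
w_3 = (35.1 − 20.0)/2 = 7.55 ft; q_3 = 1.55 × 1.89 × 7.55 = 22.12 ft³/s
w_4 = (35.1 − 32.4)/2 = 1.35 ft; q_4 = 1.33 × 0.90 × 1.35 = 1.616 ft³/s
Q = Σ qᵢ = 248.1 ft³/s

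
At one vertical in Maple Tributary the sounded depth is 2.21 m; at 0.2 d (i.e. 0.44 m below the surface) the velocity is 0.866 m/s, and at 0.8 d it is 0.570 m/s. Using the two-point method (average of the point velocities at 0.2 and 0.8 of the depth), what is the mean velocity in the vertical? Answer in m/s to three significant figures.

0.718 m/s

v̄ = (0.866 + 0.570) / 2 = 0.7180 m/s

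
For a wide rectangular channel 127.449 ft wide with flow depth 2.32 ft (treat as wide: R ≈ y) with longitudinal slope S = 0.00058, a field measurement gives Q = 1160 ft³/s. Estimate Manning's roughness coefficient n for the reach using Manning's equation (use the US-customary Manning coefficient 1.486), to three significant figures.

A = b·y = 127.449 × 2.32 = 295.7 ft²
Wide channel: R ≈ y = 2.32 ft
n = (1.486/Q)·A·R^(2/3)·S^(1/2) = (1.486/1160) × 295.7 × 1.753 × 0.02408 = 0.01599

0.0160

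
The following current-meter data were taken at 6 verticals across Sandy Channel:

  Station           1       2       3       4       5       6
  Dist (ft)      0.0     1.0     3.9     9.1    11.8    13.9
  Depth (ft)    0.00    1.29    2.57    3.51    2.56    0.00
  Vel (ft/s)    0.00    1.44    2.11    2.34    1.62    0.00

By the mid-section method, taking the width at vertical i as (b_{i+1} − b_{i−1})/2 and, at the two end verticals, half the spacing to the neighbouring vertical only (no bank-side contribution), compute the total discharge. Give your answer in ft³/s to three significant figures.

68.0 ft³/s

w_2 = (3.9 − 0.0)/2 = 1.95 ft; q_2 = 1.44 × 1.29 × 1.95 = 3.622 ft³/s
w_3 = (9.1 − 1.0)/2 = 4.05 ft; q_3 = 2.11 × 2.57 × 4.05 = 21.96 ft³/s
w_4 = (11.8 − 3.9)/2 = 3.95 ft; q_4 = 2.34 × 3.51 × 3.95 = 32.44 ft³/s
w_5 = (13.9 − 9.1)/2 = 2.4 ft; q_5 = 1.62 × 2.56 × 2.4 = 9.953 ft³/s
Stations 1, 6 contribute zero (depth or velocity is 0).
Q = Σ qᵢ = 67.98 ft³/s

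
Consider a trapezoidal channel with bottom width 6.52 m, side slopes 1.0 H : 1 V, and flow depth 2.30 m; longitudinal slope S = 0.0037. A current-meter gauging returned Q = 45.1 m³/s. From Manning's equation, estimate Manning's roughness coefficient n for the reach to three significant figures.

A = (b + z·y)·y = (6.52 + 1.0×2.30)×2.30 = 20.29 m²
P = b + 2y√(1+z²) = 6.52 + 2×2.30×√(1+1.0²) = 13.03 m
R = A/P = 20.29/13.03 = 1.557 m
n = (1/Q)·A·R^(2/3)·S^(1/2) = (1/45.1) × 20.29 × 1.344 × 0.06083 = 0.03676

0.0368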